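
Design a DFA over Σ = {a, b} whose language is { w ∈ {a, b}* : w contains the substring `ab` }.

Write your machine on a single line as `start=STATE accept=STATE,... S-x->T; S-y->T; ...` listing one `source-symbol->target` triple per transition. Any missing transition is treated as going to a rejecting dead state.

Track how much of `ab` has been matched so far: state s0 is no progress, s2 is the absorbing accept state reached once `ab` has occurred. Intermediate states record partial matches; on a mismatch, fall back to the longest reusable overlap.
A 3-state machine:
        a   b  
>  s0   s1  s0 
   s1   s1  s2 
 * s2   s2  s2 
(> = start, * = accepting)

start=s0; accept=s2; s0-a->s1; s0-b->s0; s1-a->s1; s1-b->s2; s2-a->s2; s2-b->s2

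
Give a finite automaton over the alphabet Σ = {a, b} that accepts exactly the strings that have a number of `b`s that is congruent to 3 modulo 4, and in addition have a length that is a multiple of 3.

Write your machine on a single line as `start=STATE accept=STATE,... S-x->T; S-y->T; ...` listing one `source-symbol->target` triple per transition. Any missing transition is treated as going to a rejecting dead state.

start=S0; accept=S8; S0-a->S1; S0-b->S2; S1-a->S3; S1-b->S4; S2-a->S4; S2-b->S5; S3-a->S0; S3-b->S6; S4-a->S6; S4-b->S7; S5-a->S7; S5-b->S8; S6-a->S2; S6-b->S9; S7-a->S9; S7-b->S10; S8-a->S10; S8-b->S1; S9-a->S5; S9-b->S11; S10-a->S11; S10-b->S3; S11-a->S8; S11-b->S0

Handle the two conditions separately and then intersect. The first has 4 states tracking the count of `b`s modulo 4; the second has 3 states tracking the input length modulo 3. A product state is a pair (one from each), accepting exactly when both do.
          a    b  
>  S0     S1   S2 
   S1     S3   S4 
   S2     S4   S5 
   S3     S0   S6 
   S4     S6   S7 
   S5     S7   S8 
   S6     S2   S9 
   S7     S9  S10 
 * S8    S10   S1 
   S9     S5  S11 
   S10   S11   S3 
   S11    S8   S0 
(> = start, * = accepting)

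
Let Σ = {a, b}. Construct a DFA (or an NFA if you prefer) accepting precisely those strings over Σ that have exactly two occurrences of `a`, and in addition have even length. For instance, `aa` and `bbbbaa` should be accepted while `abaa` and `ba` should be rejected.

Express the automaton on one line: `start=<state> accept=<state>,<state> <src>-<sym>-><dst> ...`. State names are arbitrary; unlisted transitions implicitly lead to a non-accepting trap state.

start=q0 accept=q3 q0-a->q1 q0-b->q2 q1-a->q3 q1-b->q4 q2-a->q4 q2-b->q0 q3-a->q5 q3-b->q6 q4-a->q6 q4-b->q1 q5-a->q5 q5-b->q5 q6-a->q5 q6-b->q3

Handle the two conditions separately and then intersect. The first has 4 states tracking the count of `a`s, saturating at 3; the second has 2 states tracking the input length modulo 2. A product state is a pair (one from each), accepting exactly when both do. Minimizing collapses redundant product states.
7 states suffice.
        a   b  
>  q0   q1  q2 
   q1   q3  q4 
   q2   q4  q0 
 * q3   q5  q6 
   q4   q6  q1 
   q5   q5  q5 
   q6   q5  q3 
(> = start, * = accepting)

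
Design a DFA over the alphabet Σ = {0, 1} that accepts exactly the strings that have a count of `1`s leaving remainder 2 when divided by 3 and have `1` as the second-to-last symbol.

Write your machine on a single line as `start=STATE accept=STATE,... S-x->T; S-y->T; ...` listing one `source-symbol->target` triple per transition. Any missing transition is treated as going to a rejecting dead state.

start=A; accept=D,F; A-0->A; A-1->B; B-0->C; B-1->D; C-0->C; C-1->E; D-0->F; D-1->A; E-0->F; E-1->A; F-0->G; F-1->A; G-0->G; G-1->A

Run two small machines in parallel and take their product. One (3 states) tracks the count of `1`s modulo 3; the other (7 states) tracks the last 2 symbols read. Each combined state is a pair, one component from each; accept when both components accept. Minimizing collapses redundant product states.
       0  1 
>  A   A  B 
   B   C  D 
   C   C  E 
 * D   F  A 
   E   F  A 
 * F   G  A 
   G   G  A 
(> = start, * = accepting)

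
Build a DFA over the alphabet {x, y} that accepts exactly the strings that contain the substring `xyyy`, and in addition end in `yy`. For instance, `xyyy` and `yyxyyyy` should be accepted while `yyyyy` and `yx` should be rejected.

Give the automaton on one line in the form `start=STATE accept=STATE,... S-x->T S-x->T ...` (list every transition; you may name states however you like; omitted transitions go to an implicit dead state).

Run two small machines in parallel and take their product. The first has 5 states tracking whether and how much of `xyyy` has been seen; the second has 3 states tracking how much of the suffix `yy` has currently been matched. A product state is a pair (one from each), accepting exactly when both do. Minimizing collapses redundant product states.
With 7 states:
        x   y  
>  s0   s1  s0 
   s1   s1  s2 
   s2   s1  s3 
   s3   s1  s4 
 * s4   s5  s4 
   s5   s5  s6 
   s6   s5  s4 
(> = start, * = accepting)

start=s0 accept=s4 s0-x->s1 s0-y->s0 s1-x->s1 s1-y->s2 s2-x->s1 s2-y->s3 s3-x->s1 s3-y->s4 s4-x->s5 s4-y->s4 s5-x->s5 s5-y->s6 s6-x->s5 s6-y->s4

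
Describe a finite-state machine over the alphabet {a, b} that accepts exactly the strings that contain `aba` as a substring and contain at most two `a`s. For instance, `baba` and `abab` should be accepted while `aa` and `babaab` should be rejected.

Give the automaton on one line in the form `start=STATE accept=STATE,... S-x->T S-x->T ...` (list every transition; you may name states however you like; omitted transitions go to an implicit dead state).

start=S0 accept=S6 S0-a->S1 S0-b->S0 S1-a->S2 S1-b->S3 S2-a->S4 S2-b->S5 S3-a->S6 S3-b->S7 S4-a->S4 S4-b->S8 S5-a->S9 S5-b->S10 S6-a->S9 S6-b->S6 S7-a->S2 S7-b->S7 S8-a->S9 S8-b->S11 S9-a->S9 S9-b->S9 S10-a->S4 S10-b->S10 S11-a->S4 S11-b->S11

Build one automaton per condition and run them in lockstep. One (4 states) tracks whether and how much of `aba` has been seen; the other (4 states) tracks the count of `a`s, saturating at 3. Each combined state is a pair, one component from each; accept when both components accept.
With 12 states:
          a    b  
>  S0     S1   S0 
   S1     S2   S3 
   S2     S4   S5 
   S3     S6   S7 
   S4     S4   S8 
   S5     S9  S10 
 * S6     S9   S6 
   S7     S2   S7 
   S8     S9  S11 
   S9     S9   S9 
   S10    S4  S10 
   S11    S4  S11 
(> = start, * = accepting)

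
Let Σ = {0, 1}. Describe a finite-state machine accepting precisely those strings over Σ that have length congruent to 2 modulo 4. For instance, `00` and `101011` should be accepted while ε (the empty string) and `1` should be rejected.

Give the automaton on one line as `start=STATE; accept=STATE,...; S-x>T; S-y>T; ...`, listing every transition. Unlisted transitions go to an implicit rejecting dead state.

start=s0; accept=s2; s0-0>s1; s0-1>s1; s1-0>s2; s1-1>s2; s2-0>s3; s2-1>s3; s3-0>s0; s3-1>s0

Only the length mod 4 matters, so use a 4-cycle: from any state, every input symbol moves to the next state, wrapping s3 back to s0. Mark s2 accepting.
4 states suffice.
        0   1  
>  s0   s1  s1 
   s1   s2  s2 
 * s2   s3  s3 
   s3   s0  s0 
(> = start, * = accepting)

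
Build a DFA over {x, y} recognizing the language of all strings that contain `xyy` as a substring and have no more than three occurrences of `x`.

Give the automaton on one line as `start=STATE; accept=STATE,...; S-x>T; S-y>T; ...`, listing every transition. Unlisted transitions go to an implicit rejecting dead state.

Handle the two conditions separately and then intersect. The first has 4 states tracking whether and how much of `xyy` has been seen; the second has 5 states tracking the count of `x`s, saturating at 4. A product state is a pair (one from each), accepting exactly when both do. After merging equivalent states the machine shrinks.
With 11 states:
          x    y  
>  q0     q1   q0 
   q1     q2   q3 
   q2     q4   q5 
   q3     q2   q6 
   q4     q7   q8 
   q5     q4   q9 
 * q6     q9   q6 
   q7     q7   q7 
   q8     q7  q10 
 * q9    q10   q9 
 * q10    q7  q10 
(> = start, * = accepting)

start=q0; accept=q6,q9,q10; q0-x>q1; q0-y>q0; q1-x>q2; q1-y>q3; q2-x>q4; q2-y>q5; q3-x>q2; q3-y>q6; q4-x>q7; q4-y>q8; q5-x>q4; q5-y>q9; q6-x>q9; q6-y>q6; q7-x>q7; q7-y>q7; q8-x>q7; q8-y>q10; q9-x>q10; q9-y>q9; q10-x>q7; q10-y>q10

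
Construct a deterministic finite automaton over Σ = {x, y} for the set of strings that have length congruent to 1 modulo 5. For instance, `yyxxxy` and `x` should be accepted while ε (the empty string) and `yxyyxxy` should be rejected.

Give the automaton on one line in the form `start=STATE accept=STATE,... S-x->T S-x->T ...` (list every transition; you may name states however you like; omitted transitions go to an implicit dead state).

Count input length modulo 5: every symbol advances one step around the cycle S0 → S1 → S2 → S3 → S4 → S0. Accept at S1.
        x   y  
>  S0   S1  S1 
 * S1   S2  S2 
   S2   S3  S3 
   S3   S4  S4 
   S4   S0  S0 
(> = start, * = accepting)

start=S0 accept=S1 S0-x->S1 S0-y->S1 S1-x->S2 S1-y->S2 S2-x->S3 S2-y->S3 S3-x->S4 S3-y->S4 S4-x->S0 S4-y->S0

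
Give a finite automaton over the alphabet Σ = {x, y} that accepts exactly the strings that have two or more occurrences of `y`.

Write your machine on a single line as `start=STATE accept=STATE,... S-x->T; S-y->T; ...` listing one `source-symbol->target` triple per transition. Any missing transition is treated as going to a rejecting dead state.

start=A; accept=C,D; A-x->A; A-y->B; B-x->B; B-y->C; C-x->C; C-y->D; D-x->D; D-y->D

Count `y`s, saturating at 3: states A through C mean 0 through 2 `y`s seen; D means more than 2. Each `y` increments (capped at D); other symbols loop. Accept from {C, D}.
4 states suffice.
       x  y 
>  A   A  B 
   B   B  C 
 * C   C  D 
 * D   D  D 
(> = start, * = accepting)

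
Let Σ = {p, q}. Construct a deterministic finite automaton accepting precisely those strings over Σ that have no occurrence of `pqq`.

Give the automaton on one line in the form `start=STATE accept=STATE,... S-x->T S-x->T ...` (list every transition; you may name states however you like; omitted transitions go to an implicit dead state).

Track partial matches of the forbidden pattern `pqq`. State S3 is a dead state reached once `pqq` has occurred; every other state accepts. S0 means no part of `pqq` is currently matched.
A 4-state machine:
        p   q  
>* S0   S1  S0 
 * S1   S1  S2 
 * S2   S1  S3 
   S3   S3  S3 
(> = start, * = accepting)

start=S0 accept=S0,S1,S2 S0-p->S1 S0-q->S0 S1-p->S1 S1-q->S2 S2-p->S1 S2-q->S3 S3-p->S3 S3-q->S3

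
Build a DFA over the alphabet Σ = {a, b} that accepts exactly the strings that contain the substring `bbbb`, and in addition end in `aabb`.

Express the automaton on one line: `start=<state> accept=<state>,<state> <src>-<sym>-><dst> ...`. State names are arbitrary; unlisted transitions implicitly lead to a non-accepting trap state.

Build one automaton per condition and run them in lockstep. The first has 5 states tracking whether and how much of `bbbb` has been seen; the second has 5 states tracking how much of the suffix `aabb` has currently been matched. A product state is a pair (one from each), accepting exactly when both do. Minimizing collapses redundant product states.
        a   b  
>  S0   S0  S1 
   S1   S0  S2 
   S2   S0  S3 
   S3   S0  S4 
   S4   S5  S4 
   S5   S6  S4 
   S6   S6  S7 
   S7   S5  S8 
 * S8   S5  S4 
(> = start, * = accepting)

start=S0 accept=S8 S0-a->S0 S0-b->S1 S1-a->S0 S1-b->S2 S2-a->S0 S2-b->S3 S3-a->S0 S3-b->S4 S4-a->S5 S4-b->S4 S5-a->S6 S5-b->S4 S6-a->S6 S6-b->S7 S7-a->S5 S7-b->S8 S8-a->S5 S8-b->S4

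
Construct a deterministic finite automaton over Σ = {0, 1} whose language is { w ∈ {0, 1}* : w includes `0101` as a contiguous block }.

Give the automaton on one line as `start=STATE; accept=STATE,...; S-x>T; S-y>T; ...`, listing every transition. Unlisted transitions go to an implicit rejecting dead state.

start=q0; accept=q4; q0-0>q1; q0-1>q0; q1-0>q1; q1-1>q2; q2-0>q3; q2-1>q0; q3-0>q1; q3-1>q4; q4-0>q4; q4-1>q4

Track how much of `0101` has been matched so far: state q0 is no progress, q4 is the absorbing accept state reached once `0101` has occurred. Intermediate states record partial matches; on a mismatch, fall back to the longest reusable overlap.
A 5-state machine:
        0   1  
>  q0   q1  q0 
   q1   q1  q2 
   q2   q3  q0 
   q3   q1  q4 
 * q4   q4  q4 
(> = start, * = accepting)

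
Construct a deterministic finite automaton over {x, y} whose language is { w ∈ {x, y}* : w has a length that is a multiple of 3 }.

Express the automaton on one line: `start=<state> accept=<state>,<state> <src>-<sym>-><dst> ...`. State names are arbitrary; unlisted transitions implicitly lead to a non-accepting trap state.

Only the length mod 3 matters, so use a 3-cycle: from any state, every input symbol moves to the next state, wrapping s2 back to s0. Mark s0 accepting.
With 3 states:
        x   y  
>* s0   s1  s1 
   s1   s2  s2 
   s2   s0  s0 
(> = start, * = accepting)

start=s0 accept=s0 s0-x->s1 s0-y->s1 s1-x->s2 s1-y->s2 s2-x->s0 s2-y->s0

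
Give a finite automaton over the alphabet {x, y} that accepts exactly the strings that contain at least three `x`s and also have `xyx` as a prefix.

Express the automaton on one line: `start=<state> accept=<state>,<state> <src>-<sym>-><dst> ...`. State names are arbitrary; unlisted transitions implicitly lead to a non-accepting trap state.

Handle the two conditions separately and then intersect. The first has 5 states tracking the count of `x`s, saturating at 4; the second has 5 states tracking whether the input so far still matches the prefix `xyx`. A product state is a pair (one from each), accepting exactly when both do.
With 11 states:
       x  y 
>  A   B  C 
   B   D  E 
   C   F  C 
   D   G  D 
   E   H  F 
   F   D  F 
   G   I  G 
   H   J  H 
   I   I  I 
 * J   K  J 
 * K   K  K 
(> = start, * = accepting)

start=A accept=J,K A-x->B A-y->C B-x->D B-y->E C-x->F C-y->C D-x->G D-y->D E-x->H E-y->F F-x->D F-y->F G-x->I G-y->G H-x->J H-y->H I-x->I I-y->I J-x->K J-y->J K-x->K K-y->K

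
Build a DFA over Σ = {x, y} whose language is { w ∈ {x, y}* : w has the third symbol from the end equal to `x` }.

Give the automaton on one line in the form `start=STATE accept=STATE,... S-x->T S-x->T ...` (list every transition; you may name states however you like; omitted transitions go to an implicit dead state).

start=S0 accept=S7,S8,S9,S10 S0-x->S1 S0-y->S2 S1-x->S3 S1-y->S4 S2-x->S5 S2-y->S6 S3-x->S7 S3-y->S8 S4-x->S9 S4-y->S10 S5-x->S11 S5-y->S12 S6-x->S13 S6-y->S14 S7-x->S7 S7-y->S8 S8-x->S9 S8-y->S10 S9-x->S11 S9-y->S12 S10-x->S13 S10-y->S14 S11-x->S7 S11-y->S8 S12-x->S9 S12-y->S10 S13-x->S11 S13-y->S12 S14-x->S13 S14-y->S14

A DFA must remember the last 3 symbols (since which symbol is third-to-last isn't known until the input ends). Use one state per possible window of the last ≤3 symbols; accept from those whose window starts with `x`.
With 15 states:
          x    y  
>  S0     S1   S2 
   S1     S3   S4 
   S2     S5   S6 
   S3     S7   S8 
   S4     S9  S10 
   S5    S11  S12 
   S6    S13  S14 
 * S7     S7   S8 
 * S8     S9  S10 
 * S9    S11  S12 
 * S10   S13  S14 
   S11    S7   S8 
   S12    S9  S10 
   S13   S11  S12 
   S14   S13  S14 
(> = start, * = accepting)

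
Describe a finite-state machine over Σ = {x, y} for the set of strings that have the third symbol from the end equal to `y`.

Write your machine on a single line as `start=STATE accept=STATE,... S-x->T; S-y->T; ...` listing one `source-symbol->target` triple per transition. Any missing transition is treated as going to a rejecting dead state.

A DFA must remember the last 3 symbols (since which symbol is third-to-last isn't known until the input ends). Use one state per possible window of the last ≤3 symbols; accept from those whose window starts with `y`.
With 15 states:
          x    y  
>  s0     s1   s2 
   s1     s3   s4 
   s2     s5   s6 
   s3     s7   s8 
   s4     s9  s10 
   s5    s11  s12 
   s6    s13  s14 
   s7     s7   s8 
   s8     s9  s10 
   s9    s11  s12 
   s10   s13  s14 
 * s11    s7   s8 
 * s12    s9  s10 
 * s13   s11  s12 
 * s14   s13  s14 
(> = start, * = accepting)

start=s0; accept=s11,s12,s13,s14; s0-x->s1; s0-y->s2; s1-x->s3; s1-y->s4; s2-x->s5; s2-y->s6; s3-x->s7; s3-y->s8; s4-x->s9; s4-y->s10; s5-x->s11; s5-y->s12; s6-x->s13; s6-y->s14; s7-x->s7; s7-y->s8; s8-x->s9; s8-y->s10; s9-x->s11; s9-y->s12; s10-x->s13; s10-y->s14; s11-x->s7; s11-y->s8; s12-x->s9; s12-y->s10; s13-x->s11; s13-y->s12; s14-x->s13; s14-y->s14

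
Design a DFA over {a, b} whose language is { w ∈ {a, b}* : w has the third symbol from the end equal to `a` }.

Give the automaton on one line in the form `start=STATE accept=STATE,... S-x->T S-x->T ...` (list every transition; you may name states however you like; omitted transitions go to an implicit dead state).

start=q0 accept=q7,q8,q9,q10 q0-a->q1 q0-b->q2 q1-a->q3 q1-b->q4 q2-a->q5 q2-b->q6 q3-a->q7 q3-b->q8 q4-a->q9 q4-b->q10 q5-a->q11 q5-b->q12 q6-a->q13 q6-b->q14 q7-a->q7 q7-b->q8 q8-a->q9 q8-b->q10 q9-a->q11 q9-b->q12 q10-a->q13 q10-b->q14 q11-a->q7 q11-b->q8 q12-a->q9 q12-b->q10 q13-a->q11 q13-b->q12 q14-a->q13 q14-b->q14

Because acceptance depends on a position counted from the end, the machine has to buffer the most recent 3 symbols. Make each state the string of the last up-to-3 symbols read; on input `x` shift the window left and append `x`. Accept when the buffered window has length 3 and begins with `a`.
          a    b  
>  q0     q1   q2 
   q1     q3   q4 
   q2     q5   q6 
   q3     q7   q8 
   q4     q9  q10 
   q5    q11  q12 
   q6    q13  q14 
 * q7     q7   q8 
 * q8     q9  q10 
 * q9    q11  q12 
 * q10   q13  q14 
   q11    q7   q8 
   q12    q9  q10 
   q13   q11  q12 
   q14   q13  q14 
(> = start, * = accepting)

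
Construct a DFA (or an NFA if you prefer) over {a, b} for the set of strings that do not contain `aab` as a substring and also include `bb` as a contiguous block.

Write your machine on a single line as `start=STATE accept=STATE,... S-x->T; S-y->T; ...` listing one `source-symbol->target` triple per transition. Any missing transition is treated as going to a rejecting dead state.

start=S0; accept=S4,S5,S6; S0-a->S1; S0-b->S2; S1-a->S3; S1-b->S2; S2-a->S1; S2-b->S4; S3-a->S3; S3-b->S3; S4-a->S5; S4-b->S4; S5-a->S6; S5-b->S4; S6-a->S6; S6-b->S3

Run two small machines in parallel and take their product. One (4 states) tracks partial matches of the forbidden pattern `aab`; the other (3 states) tracks whether and how much of `bb` has been seen. Each combined state is a pair, one component from each; accept when both components accept. Minimizing collapses redundant product states.
7 states suffice.
        a   b  
>  S0   S1  S2 
   S1   S3  S2 
   S2   S1  S4 
   S3   S3  S3 
 * S4   S5  S4 
 * S5   S6  S4 
 * S6   S6  S3 
(> = start, * = accepting)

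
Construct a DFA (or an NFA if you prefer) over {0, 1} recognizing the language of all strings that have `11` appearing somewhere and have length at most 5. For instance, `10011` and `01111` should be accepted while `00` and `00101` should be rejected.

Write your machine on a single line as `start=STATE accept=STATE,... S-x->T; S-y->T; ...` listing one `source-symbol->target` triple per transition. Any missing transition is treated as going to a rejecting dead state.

Build one automaton per condition and run them in lockstep. The first has 3 states tracking whether and how much of `11` has been seen; the second has 7 states tracking the input length, saturating at 6. A product state is a pair (one from each), accepting exactly when both do.
An 18-state machine:
          0    1  
>  s0     s1   s2 
   s1     s3   s4 
   s2     s3   s5 
   s3     s6   s7 
   s4     s6   s8 
 * s5     s8   s8 
   s6     s9  s10 
   s7     s9  s11 
 * s8    s11  s11 
   s9    s12  s13 
   s10   s12  s14 
 * s11   s14  s14 
   s12   s15  s16 
   s13   s15  s17 
 * s14   s17  s17 
   s15   s15  s16 
   s16   s15  s17 
   s17   s17  s17 
(> = start, * = accepting)

start=s0; accept=s5,s8,s11,s14; s0-0->s1; s0-1->s2; s1-0->s3; s1-1->s4; s2-0->s3; s2-1->s5; s3-0->s6; s3-1->s7; s4-0->s6; s4-1->s8; s5-0->s8; s5-1->s8; s6-0->s9; s6-1->s10; s7-0->s9; s7-1->s11; s8-0->s11; s8-1->s11; s9-0->s12; s9-1->s13; s10-0->s12; s10-1->s14; s11-0->s14; s11-1->s14; s12-0->s15; s12-1->s16; s13-0->s15; s13-1->s17; s14-0->s17; s14-1->s17; s15-0->s15; s15-1->s16; s16-0->s15; s16-1->s17; s17-0->s17; s17-1->s17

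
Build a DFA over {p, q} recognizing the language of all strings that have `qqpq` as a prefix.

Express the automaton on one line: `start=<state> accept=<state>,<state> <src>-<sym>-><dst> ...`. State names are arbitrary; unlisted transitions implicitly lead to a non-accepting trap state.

start=A accept=E A-p->F A-q->B B-p->F B-q->C C-p->D C-q->F D-p->F D-q->E E-p->E E-q->E F-p->F F-q->F

Check the first 4 symbols one by one: A through D record how many have matched `qqpq` so far; any wrong symbol goes to the dead state F. After all 4 match we enter the accepting sink E.
With 6 states:
       p  q 
>  A   F  B 
   B   F  C 
   C   D  F 
   D   F  E 
 * E   E  E 
   F   F  F 
(> = start, * = accepting)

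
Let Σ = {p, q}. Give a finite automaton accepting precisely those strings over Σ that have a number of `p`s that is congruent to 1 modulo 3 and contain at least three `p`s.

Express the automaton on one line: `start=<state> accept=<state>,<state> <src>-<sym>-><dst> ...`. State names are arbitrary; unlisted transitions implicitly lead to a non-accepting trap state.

start=A accept=E A-p->B A-q->A B-p->C B-q->B C-p->D C-q->C D-p->E D-q->D E-p->C E-q->E

Build one automaton per condition and run them in lockstep. The first has 3 states tracking the count of `p`s modulo 3; the second has 5 states tracking the count of `p`s, saturating at 4. A product state is a pair (one from each), accepting exactly when both do. After merging equivalent states the machine shrinks.
5 states suffice.
       p  q 
>  A   B  A 
   B   C  B 
   C   D  C 
   D   E  D 
 * E   C  E 
(> = start, * = accepting)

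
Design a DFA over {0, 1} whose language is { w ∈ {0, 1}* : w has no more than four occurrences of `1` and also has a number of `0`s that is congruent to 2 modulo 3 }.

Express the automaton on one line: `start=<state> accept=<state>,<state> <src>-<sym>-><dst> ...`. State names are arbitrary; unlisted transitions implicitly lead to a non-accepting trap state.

start=q0 accept=q3,q6,q9,q12,q15 q0-0->q1 q0-1->q2 q1-0->q3 q1-1->q4 q2-0->q4 q2-1->q5 q3-0->q0 q3-1->q6 q4-0->q6 q4-1->q7 q5-0->q7 q5-1->q8 q6-0->q2 q6-1->q9 q7-0->q9 q7-1->q10 q8-0->q10 q8-1->q11 q9-0->q5 q9-1->q12 q10-0->q12 q10-1->q13 q11-0->q13 q11-1->q14 q12-0->q8 q12-1->q15 q13-0->q15 q13-1->q14 q14-0->q14 q14-1->q14 q15-0->q11 q15-1->q14

Build one automaton per condition and run them in lockstep. One (6 states) tracks the count of `1`s, saturating at 5; the other (3 states) tracks the count of `0`s modulo 3. Each combined state is a pair, one component from each; accept when both components accept. After merging equivalent states the machine shrinks.
          0    1  
>  q0     q1   q2 
   q1     q3   q4 
   q2     q4   q5 
 * q3     q0   q6 
   q4     q6   q7 
   q5     q7   q8 
 * q6     q2   q9 
   q7     q9  q10 
   q8    q10  q11 
 * q9     q5  q12 
   q10   q12  q13 
   q11   q13  q14 
 * q12    q8  q15 
   q13   q15  q14 
   q14   q14  q14 
 * q15   q11  q14 
(> = start, * = accepting)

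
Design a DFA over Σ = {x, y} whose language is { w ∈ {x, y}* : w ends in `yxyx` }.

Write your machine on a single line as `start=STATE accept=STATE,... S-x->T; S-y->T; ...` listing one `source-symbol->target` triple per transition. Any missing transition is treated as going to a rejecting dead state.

start=q0; accept=q4; q0-x->q0; q0-y->q1; q1-x->q2; q1-y->q1; q2-x->q0; q2-y->q3; q3-x->q4; q3-y->q1; q4-x->q0; q4-y->q3

Remember how much of `yxyx` the current input suffix matches. State q0 means no match yet; q1 means the last symbol is `y`; q2 means the last 2 symbols are `yx`; q3 means the last 3 symbols are `yxy`; q4 means the last 4 symbols are `yxyx`. Only q4 accepts. On a mismatch, fall back to the longest proper suffix that is still a prefix of `yxyx`.
With 5 states:
        x   y  
>  q0   q0  q1 
   q1   q2  q1 
   q2   q0  q3 
   q3   q4  q1 
 * q4   q0  q3 
(> = start, * = accepting)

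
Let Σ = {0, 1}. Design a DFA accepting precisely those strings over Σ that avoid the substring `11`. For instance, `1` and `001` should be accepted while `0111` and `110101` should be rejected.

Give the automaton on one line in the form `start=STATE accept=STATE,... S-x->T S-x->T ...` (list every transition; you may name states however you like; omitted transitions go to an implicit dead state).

start=q0 accept=q0,q1 q0-0->q0 q0-1->q1 q1-0->q0 q1-1->q2 q2-0->q2 q2-1->q2

Track partial matches of the forbidden pattern `11`. State q2 is a dead state reached once `11` has occurred; every other state accepts. q0 means no part of `11` is currently matched.
3 states suffice.
        0   1  
>* q0   q0  q1 
 * q1   q0  q2 
   q2   q2  q2 
(> = start, * = accepting)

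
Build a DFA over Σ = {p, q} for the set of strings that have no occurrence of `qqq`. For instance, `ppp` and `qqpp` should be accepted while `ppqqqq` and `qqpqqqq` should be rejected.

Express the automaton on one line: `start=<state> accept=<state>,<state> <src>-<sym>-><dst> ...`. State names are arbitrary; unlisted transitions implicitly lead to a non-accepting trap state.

Track partial matches of the forbidden pattern `qqq`. State s3 is a dead state reached once `qqq` has occurred; every other state accepts. s0 means no part of `qqq` is currently matched.
A 4-state machine:
        p   q  
>* s0   s0  s1 
 * s1   s0  s2 
 * s2   s0  s3 
   s3   s3  s3 
(> = start, * = accepting)

start=s0 accept=s0,s1,s2 s0-p->s0 s0-q->s1 s1-p->s0 s1-q->s2 s2-p->s0 s2-q->s3 s3-p->s3 s3-q->s3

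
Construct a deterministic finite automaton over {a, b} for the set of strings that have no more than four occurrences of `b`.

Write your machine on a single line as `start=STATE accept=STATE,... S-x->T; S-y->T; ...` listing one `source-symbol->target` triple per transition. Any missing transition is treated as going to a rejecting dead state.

start=S0; accept=S0,S1,S2,S3,S4; S0-a->S0; S0-b->S1; S1-a->S1; S1-b->S2; S2-a->S2; S2-b->S3; S3-a->S3; S3-b->S4; S4-a->S4; S4-b->S5; S5-a->S5; S5-b->S5

Only the number of `b`s matters, and only up to 5. Make a chain S0 → S1 → S2 → S3 → S4 → S5 advanced by each `b` (with S5 absorbing); every other symbol self-loops. The accepting set is {S0, S1, S2, S3, S4}.
With 6 states:
        a   b  
>* S0   S0  S1 
 * S1   S1  S2 
 * S2   S2  S3 
 * S3   S3  S4 
 * S4   S4  S5 
   S5   S5  S5 
(> = start, * = accepting)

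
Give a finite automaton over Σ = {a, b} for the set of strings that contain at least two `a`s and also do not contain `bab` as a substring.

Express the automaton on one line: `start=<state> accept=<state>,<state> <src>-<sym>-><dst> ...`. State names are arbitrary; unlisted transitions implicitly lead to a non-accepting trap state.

start=q0 accept=q3,q6,q7,q8,q10,q11 q0-a->q1 q0-b->q2 q1-a->q3 q1-b->q4 q2-a->q5 q2-b->q2 q3-a->q6 q3-b->q7 q4-a->q8 q4-b->q4 q5-a->q3 q5-b->q9 q6-a->q6 q6-b->q10 q7-a->q11 q7-b->q7 q8-a->q6 q8-b->q12 q9-a->q12 q9-b->q9 q10-a->q11 q10-b->q10 q11-a->q6 q11-b->q13 q12-a->q13 q12-b->q12 q13-a->q13 q13-b->q13

Build one automaton per condition and run them in lockstep. One (4 states) tracks the count of `a`s, saturating at 3; the other (4 states) tracks partial matches of the forbidden pattern `bab`. Each combined state is a pair, one component from each; accept when both components accept.
With 14 states:
          a    b  
>  q0     q1   q2 
   q1     q3   q4 
   q2     q5   q2 
 * q3     q6   q7 
   q4     q8   q4 
   q5     q3   q9 
 * q6     q6  q10 
 * q7    q11   q7 
 * q8     q6  q12 
   q9    q12   q9 
 * q10   q11  q10 
 * q11    q6  q13 
   q12   q13  q12 
   q13   q13  q13 
(> = start, * = accepting)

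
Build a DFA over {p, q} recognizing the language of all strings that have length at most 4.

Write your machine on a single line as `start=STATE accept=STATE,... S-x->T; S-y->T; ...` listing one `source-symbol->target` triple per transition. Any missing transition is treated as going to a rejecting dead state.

Count input length up to 5: every symbol moves from A toward F, which means 'more than 4' and absorbs. Accept from {A, B, C, D, E}.
With 6 states:
       p  q 
>* A   B  B 
 * B   C  C 
 * C   D  D 
 * D   E  E 
 * E   F  F 
   F   F  F 
(> = start, * = accepting)

start=A; accept=A,B,C,D,E; A-p->B; A-q->B; B-p->C; B-q->C; C-p->D; C-q->D; D-p->E; D-q->E; E-p->F; E-q->F; F-p->F; F-q->F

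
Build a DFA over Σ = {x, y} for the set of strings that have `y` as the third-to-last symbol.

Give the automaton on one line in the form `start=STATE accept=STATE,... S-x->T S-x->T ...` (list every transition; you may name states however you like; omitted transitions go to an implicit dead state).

Because acceptance depends on a position counted from the end, the machine has to buffer the most recent 3 symbols. Make each state the string of the last up-to-3 symbols read; on input `x` shift the window left and append `x`. Accept when the buffered window has length 3 and begins with `y`.
          x    y  
>  q0     q1   q2 
   q1     q3   q4 
   q2     q5   q6 
   q3     q7   q8 
   q4     q9  q10 
   q5    q11  q12 
   q6    q13  q14 
   q7     q7   q8 
   q8     q9  q10 
   q9    q11  q12 
   q10   q13  q14 
 * q11    q7   q8 
 * q12    q9  q10 
 * q13   q11  q12 
 * q14   q13  q14 
(> = start, * = accepting)

start=q0 accept=q11,q12,q13,q14 q0-x->q1 q0-y->q2 q1-x->q3 q1-y->q4 q2-x->q5 q2-y->q6 q3-x->q7 q3-y->q8 q4-x->q9 q4-y->q10 q5-x->q11 q5-y->q12 q6-x->q13 q6-y->q14 q7-x->q7 q7-y->q8 q8-x->q9 q8-y->q10 q9-x->q11 q9-y->q12 q10-x->q13 q10-y->q14 q11-x->q7 q11-y->q8 q12-x->q9 q12-y->q10 q13-x->q11 q13-y->q12 q14-x->q13 q14-y->q14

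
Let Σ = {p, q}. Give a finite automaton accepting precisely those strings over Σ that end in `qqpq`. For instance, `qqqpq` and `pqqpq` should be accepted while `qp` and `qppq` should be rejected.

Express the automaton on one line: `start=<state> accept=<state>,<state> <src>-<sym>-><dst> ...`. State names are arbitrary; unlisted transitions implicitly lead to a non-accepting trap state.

start=A accept=E A-p->A A-q->B B-p->A B-q->C C-p->D C-q->C D-p->A D-q->E E-p->A E-q->C

Remember how much of `qqpq` the current input suffix matches. State A means no match yet; B means the last symbol is `q`; C means the last 2 symbols are `qq`; D means the last 3 symbols are `qqp`; E means the last 4 symbols are `qqpq`. Only E accepts. On a mismatch, fall back to the longest proper suffix that is still a prefix of `qqpq`.
A 5-state machine:
       p  q 
>  A   A  B 
   B   A  C 
   C   D  C 
   D   A  E 
 * E   A  C 
(> = start, * = accepting)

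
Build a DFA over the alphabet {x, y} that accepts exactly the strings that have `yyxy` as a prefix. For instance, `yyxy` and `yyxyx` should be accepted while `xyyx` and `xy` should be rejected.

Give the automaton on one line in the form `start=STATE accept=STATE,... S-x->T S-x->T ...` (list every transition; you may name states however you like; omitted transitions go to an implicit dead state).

start=S0 accept=S4 S0-x->S5 S0-y->S1 S1-x->S5 S1-y->S2 S2-x->S3 S2-y->S5 S3-x->S5 S3-y->S4 S4-x->S4 S4-y->S4 S5-x->S5 S5-y->S5

Check the first 4 symbols one by one: S0 through S3 record how many have matched `yyxy` so far; any wrong symbol goes to the dead state S5. After all 4 match we enter the accepting sink S4.
        x   y  
>  S0   S5  S1 
   S1   S5  S2 
   S2   S3  S5 
   S3   S5  S4 
 * S4   S4  S4 
   S5   S5  S5 
(> = start, * = accepting)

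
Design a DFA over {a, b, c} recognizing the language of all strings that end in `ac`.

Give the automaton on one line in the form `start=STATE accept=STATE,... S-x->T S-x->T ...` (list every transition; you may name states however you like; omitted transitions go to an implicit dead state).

start=q0 accept=q2 q0-a->q1 q0-b->q0 q0-c->q0 q1-a->q1 q1-b->q0 q1-c->q2 q2-a->q1 q2-b->q0 q2-c->q0

Let each state record the length of the longest suffix of the input read so far that is also a prefix of `ac`. q1 means the last symbol is `a`; q2 means the last 2 symbols are `ac`. Accept only at q2, where the string currently ends in `ac`.
A 3-state machine:
        a   b   c  
>  q0   q1  q0  q0 
   q1   q1  q0  q2 
 * q2   q1  q0  q0 
(> = start, * = accepting)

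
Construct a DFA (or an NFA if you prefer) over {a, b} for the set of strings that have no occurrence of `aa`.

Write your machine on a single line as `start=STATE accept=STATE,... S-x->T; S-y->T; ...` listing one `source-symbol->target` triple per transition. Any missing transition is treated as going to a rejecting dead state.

Track partial matches of the forbidden pattern `aa`. State q2 is a dead state reached once `aa` has occurred; every other state accepts. q0 means no part of `aa` is currently matched.
3 states suffice.
        a   b  
>* q0   q1  q0 
 * q1   q2  q0 
   q2   q2  q2 
(> = start, * = accepting)

start=q0; accept=q0,q1; q0-a->q1; q0-b->q0; q1-a->q2; q1-b->q0; q2-a->q2; q2-b->q2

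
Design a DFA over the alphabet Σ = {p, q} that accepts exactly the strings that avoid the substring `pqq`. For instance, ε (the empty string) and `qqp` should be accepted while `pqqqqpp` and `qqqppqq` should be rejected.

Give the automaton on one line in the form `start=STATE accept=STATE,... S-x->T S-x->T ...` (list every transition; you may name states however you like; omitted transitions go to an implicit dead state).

This is the complement of 'contains `pqq`'. Use the same substring-matching states — s0 through s3 holding how much of `pqq` has just been matched — but flip the accepting set: everything except the trap s3 accepts.
        p   q  
>* s0   s1  s0 
 * s1   s1  s2 
 * s2   s1  s3 
   s3   s3  s3 
(> = start, * = accepting)

start=s0 accept=s0,s1,s2 s0-p->s1 s0-q->s0 s1-p->s1 s1-q->s2 s2-p->s1 s2-q->s3 s3-p->s3 s3-q->s3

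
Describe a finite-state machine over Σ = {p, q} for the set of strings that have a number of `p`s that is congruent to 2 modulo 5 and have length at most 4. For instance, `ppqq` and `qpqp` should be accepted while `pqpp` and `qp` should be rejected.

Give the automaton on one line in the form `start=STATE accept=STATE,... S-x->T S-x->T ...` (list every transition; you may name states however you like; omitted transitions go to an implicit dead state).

Handle the two conditions separately and then intersect. One (5 states) tracks the count of `p`s modulo 5; the other (6 states) tracks the input length, saturating at 5. Each combined state is a pair, one component from each; accept when both components accept.
20 states suffice.
          p    q  
>  S0     S1   S2 
   S1     S3   S4 
   S2     S4   S5 
 * S3     S6   S7 
   S4     S7   S8 
   S5     S8   S9 
   S6    S10  S11 
 * S7    S11  S12 
   S8    S12  S13 
   S9    S13  S14 
   S10   S15  S16 
   S11   S16  S17 
 * S12   S17  S18 
   S13   S18  S19 
   S14   S19  S15 
   S15   S19  S15 
   S16   S15  S16 
   S17   S16  S17 
   S18   S17  S18 
   S19   S18  S19 
(> = start, * = accepting)

start=S0 accept=S3,S7,S12 S0-p->S1 S0-q->S2 S1-p->S3 S1-q->S4 S2-p->S4 S2-q->S5 S3-p->S6 S3-q->S7 S4-p->S7 S4-q->S8 S5-p->S8 S5-q->S9 S6-p->S10 S6-q->S11 S7-p->S11 S7-q->S12 S8-p->S12 S8-q->S13 S9-p->S13 S9-q->S14 S10-p->S15 S10-q->S16 S11-p->S16 S11-q->S17 S12-p->S17 S12-q->S18 S13-p->S18 S13-q->S19 S14-p->S19 S14-q->S15 S15-p->S19 S15-q->S15 S16-p->S15 S16-q->S16 S17-p->S16 S17-q->S17 S18-p->S17 S18-q->S18 S19-p->S18 S19-q->S19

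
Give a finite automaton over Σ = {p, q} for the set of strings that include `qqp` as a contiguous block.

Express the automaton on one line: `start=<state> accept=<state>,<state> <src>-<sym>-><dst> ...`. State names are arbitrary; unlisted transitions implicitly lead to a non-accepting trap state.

start=s0 accept=s3 s0-p->s0 s0-q->s1 s1-p->s0 s1-q->s2 s2-p->s3 s2-q->s2 s3-p->s3 s3-q->s3

States s0..s2 record the length of the longest prefix of `qqp` that matches the current input suffix. Reaching s3 means `qqp` has been seen, and we stay there forever. Accept from s3.
With 4 states:
        p   q  
>  s0   s0  s1 
   s1   s0  s2 
   s2   s3  s2 
 * s3   s3  s3 
(> = start, * = accepting)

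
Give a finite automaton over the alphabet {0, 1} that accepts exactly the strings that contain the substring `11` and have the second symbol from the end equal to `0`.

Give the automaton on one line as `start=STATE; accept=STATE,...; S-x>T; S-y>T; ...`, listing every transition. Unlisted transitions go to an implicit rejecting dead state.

start=A; accept=I,J; A-0>B; A-1>C; B-0>D; B-1>E; C-0>F; C-1>G; D-0>D; D-1>E; E-0>F; E-1>G; F-0>D; F-1>E; G-0>H; G-1>G; H-0>I; H-1>J; I-0>I; I-1>J; J-0>H; J-1>G

Build one automaton per condition and run them in lockstep. The first has 3 states tracking whether and how much of `11` has been seen; the second has 7 states tracking the last 2 symbols read. A product state is a pair (one from each), accepting exactly when both do.
A 10-state machine:
       0  1 
>  A   B  C 
   B   D  E 
   C   F  G 
   D   D  E 
   E   F  G 
   F   D  E 
   G   H  G 
   H   I  J 
 * I   I  J 
 * J   H  G 
(> = start, * = accepting)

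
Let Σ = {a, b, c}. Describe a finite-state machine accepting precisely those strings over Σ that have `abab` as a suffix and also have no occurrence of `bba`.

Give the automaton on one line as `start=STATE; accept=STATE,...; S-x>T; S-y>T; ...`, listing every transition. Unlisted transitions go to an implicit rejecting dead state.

start=q0; accept=q7; q0-a>q1; q0-b>q2; q0-c>q0; q1-a>q1; q1-b>q3; q1-c>q0; q2-a>q1; q2-b>q4; q2-c>q0; q3-a>q5; q3-b>q4; q3-c>q0; q4-a>q6; q4-b>q4; q4-c>q0; q5-a>q1; q5-b>q7; q5-c>q0; q6-a>q6; q6-b>q8; q6-c>q9; q7-a>q5; q7-b>q4; q7-c>q0; q8-a>q10; q8-b>q9; q8-c>q9; q9-a>q6; q9-b>q9; q9-c>q9; q10-a>q6; q10-b>q11; q10-c>q9; q11-a>q10; q11-b>q9; q11-c>q9

Run two small machines in parallel and take their product. One (5 states) tracks how much of the suffix `abab` has currently been matched; the other (4 states) tracks partial matches of the forbidden pattern `bba`. Each combined state is a pair, one component from each; accept when both components accept.
          a    b    c  
>  q0     q1   q2   q0 
   q1     q1   q3   q0 
   q2     q1   q4   q0 
   q3     q5   q4   q0 
   q4     q6   q4   q0 
   q5     q1   q7   q0 
   q6     q6   q8   q9 
 * q7     q5   q4   q0 
   q8    q10   q9   q9 
   q9     q6   q9   q9 
   q10    q6  q11   q9 
   q11   q10   q9   q9 
(> = start, * = accepting)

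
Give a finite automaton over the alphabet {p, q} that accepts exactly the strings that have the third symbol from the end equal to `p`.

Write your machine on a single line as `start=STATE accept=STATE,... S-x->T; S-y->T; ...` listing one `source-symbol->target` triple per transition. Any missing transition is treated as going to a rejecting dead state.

start=s0; accept=s7,s8,s9,s10; s0-p->s1; s0-q->s2; s1-p->s3; s1-q->s4; s2-p->s5; s2-q->s6; s3-p->s7; s3-q->s8; s4-p->s9; s4-q->s10; s5-p->s11; s5-q->s12; s6-p->s13; s6-q->s14; s7-p->s7; s7-q->s8; s8-p->s9; s8-q->s10; s9-p->s11; s9-q->s12; s10-p->s13; s10-q->s14; s11-p->s7; s11-q->s8; s12-p->s9; s12-q->s10; s13-p->s11; s13-q->s12; s14-p->s13; s14-q->s14

A DFA must remember the last 3 symbols (since which symbol is third-to-last isn't known until the input ends). Use one state per possible window of the last ≤3 symbols; accept from those whose window starts with `p`.
With 15 states:
          p    q  
>  s0     s1   s2 
   s1     s3   s4 
   s2     s5   s6 
   s3     s7   s8 
   s4     s9  s10 
   s5    s11  s12 
   s6    s13  s14 
 * s7     s7   s8 
 * s8     s9  s10 
 * s9    s11  s12 
 * s10   s13  s14 
   s11    s7   s8 
   s12    s9  s10 
   s13   s11  s12 
   s14   s13  s14 
(> = start, * = accepting)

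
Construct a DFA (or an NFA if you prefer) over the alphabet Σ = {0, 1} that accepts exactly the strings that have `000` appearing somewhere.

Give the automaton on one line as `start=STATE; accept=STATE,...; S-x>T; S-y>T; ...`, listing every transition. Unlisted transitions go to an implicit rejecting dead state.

start=A; accept=D; A-0>B; A-1>A; B-0>C; B-1>A; C-0>D; C-1>A; D-0>D; D-1>D

Track how much of `000` has been matched so far: state A is no progress, D is the absorbing accept state reached once `000` has occurred. Intermediate states record partial matches; on a mismatch, fall back to the longest reusable overlap.
With 4 states:
       0  1 
>  A   B  A 
   B   C  A 
   C   D  A 
 * D   D  D 
(> = start, * = accepting)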